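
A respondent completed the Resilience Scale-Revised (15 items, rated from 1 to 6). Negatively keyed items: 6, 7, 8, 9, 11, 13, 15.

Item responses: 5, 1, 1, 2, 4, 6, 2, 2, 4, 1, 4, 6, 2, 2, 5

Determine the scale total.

46

Raw sum = 47. Negatively keyed items: 6, 7, 8, 9, 11, 13, 15; their raw sum = 25.
Each reversal replaces raw with 7 − raw, changing the total by 7 − 2·raw per item.
Total = 47 + 7·7 − 2·25 = 47 + 49 − 50 = 46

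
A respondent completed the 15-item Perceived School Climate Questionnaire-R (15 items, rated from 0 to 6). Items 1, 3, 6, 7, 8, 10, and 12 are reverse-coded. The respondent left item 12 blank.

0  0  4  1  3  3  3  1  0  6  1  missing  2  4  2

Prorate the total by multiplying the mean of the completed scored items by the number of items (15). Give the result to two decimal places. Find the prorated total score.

34.29

Reverse-coded (on a 0–6 scale, reversed = 6 − raw):
  item 1: 6 − 0 = 6
  item 3: 6 − 4 = 2
  item 6: 6 − 3 = 3
  item 7: 6 − 3 = 3
  item 8: 6 − 1 = 5
  item 10: 6 − 6 = 0
Completed scored items (14 of 15): 6, 0, 2, 1, 3, 3, 3, 5, 0, 0, 1, 2, 4, 2; sum = 32.
Person mean = 32 / 14 ≈ 2.2857
Prorated total = (32 / 14) × 15 = 34.29 (to 2 dp)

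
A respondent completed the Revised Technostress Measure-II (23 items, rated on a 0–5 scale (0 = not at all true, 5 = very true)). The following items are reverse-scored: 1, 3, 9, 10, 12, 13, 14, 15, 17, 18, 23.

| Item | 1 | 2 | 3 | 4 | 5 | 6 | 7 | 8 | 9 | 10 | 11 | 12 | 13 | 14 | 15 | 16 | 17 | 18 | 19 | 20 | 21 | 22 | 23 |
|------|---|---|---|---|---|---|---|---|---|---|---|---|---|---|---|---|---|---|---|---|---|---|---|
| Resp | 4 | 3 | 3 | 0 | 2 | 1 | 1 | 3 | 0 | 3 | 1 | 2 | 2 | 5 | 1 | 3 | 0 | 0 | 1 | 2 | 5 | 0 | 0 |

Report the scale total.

57

Reversing items 1, 3, 9, 10, 12, 13, 14, 15, 17, 18 and 23 with 5 − raw:
Total = (5−4) + 3 + (5−3) + 0 + 2 + 1 + 1 + 3 + (5−0) + (5−3) + 1 + (5−2) + (5−2) + (5−5) + (5−1) + 3 + (5−0) + (5−0) + 1 + 2 + 5 + 0 + (5−0)
      = 1 + 3 + 2 + 0 + 2 + 1 + 1 + 3 + 5 + 2 + 1 + 3 + 3 + 0 + 4 + 3 + 5 + 5 + 1 + 2 + 5 + 0 + 5 = 57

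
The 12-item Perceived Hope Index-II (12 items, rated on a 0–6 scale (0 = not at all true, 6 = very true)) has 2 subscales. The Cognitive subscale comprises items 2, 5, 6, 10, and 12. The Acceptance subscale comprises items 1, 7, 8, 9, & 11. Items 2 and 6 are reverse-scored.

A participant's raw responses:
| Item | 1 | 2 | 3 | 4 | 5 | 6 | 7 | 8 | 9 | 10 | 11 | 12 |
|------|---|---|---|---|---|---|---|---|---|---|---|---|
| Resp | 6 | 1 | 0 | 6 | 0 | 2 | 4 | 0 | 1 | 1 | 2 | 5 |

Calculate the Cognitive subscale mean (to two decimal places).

Cognitive items: 2, 5, 6, 10, 12.
Of these, items 2 and 6 are reverse-scored; on a 0–6 scale, reversed = 6 − raw.
  item 2: 6 − 1 = 5
  item 5: 0
  item 6: 6 − 2 = 4
  item 10: 1
  item 12: 5
Sum = 5 + 0 + 4 + 1 + 5 = 15
Mean = 15 / 5 = 3.00

3.00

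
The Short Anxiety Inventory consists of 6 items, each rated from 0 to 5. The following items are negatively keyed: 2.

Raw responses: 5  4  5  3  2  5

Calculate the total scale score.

Reverse-coded items (reversed = (0+5) − raw = 5 − raw):
  item 2: 5 − 4 = 1
Scored items: 5, 1, 5, 3, 2, 5
Total = 5 + 1 + 5 + 3 + 2 + 5 = 21

21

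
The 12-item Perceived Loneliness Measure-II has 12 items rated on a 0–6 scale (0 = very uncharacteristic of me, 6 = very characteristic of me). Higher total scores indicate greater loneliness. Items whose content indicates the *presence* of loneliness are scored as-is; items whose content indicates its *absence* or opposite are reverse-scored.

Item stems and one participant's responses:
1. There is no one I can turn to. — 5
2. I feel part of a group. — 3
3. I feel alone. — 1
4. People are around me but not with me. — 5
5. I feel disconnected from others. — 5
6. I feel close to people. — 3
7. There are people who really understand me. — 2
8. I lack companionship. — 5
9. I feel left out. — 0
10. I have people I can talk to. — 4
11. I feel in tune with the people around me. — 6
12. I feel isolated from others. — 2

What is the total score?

Items 2, 6, 7, 10, 11 describe the absence/opposite of loneliness → reverse-score.
on a 0–6 scale, reversed = 6 − raw.
  item 1: 5
  item 2: 6 − 3 = 3
  item 3: 1
  item 4: 5
  item 5: 5
  item 6: 6 − 3 = 3
  item 7: 6 − 2 = 4
  item 8: 5
  item 9: 0
  item 10: 6 − 4 = 2
  item 11: 6 − 6 = 0
  item 12: 2
Total = 5 + 3 + 1 + 5 + 5 + 3 + 4 + 5 + 0 + 2 + 0 + 2 = 35

35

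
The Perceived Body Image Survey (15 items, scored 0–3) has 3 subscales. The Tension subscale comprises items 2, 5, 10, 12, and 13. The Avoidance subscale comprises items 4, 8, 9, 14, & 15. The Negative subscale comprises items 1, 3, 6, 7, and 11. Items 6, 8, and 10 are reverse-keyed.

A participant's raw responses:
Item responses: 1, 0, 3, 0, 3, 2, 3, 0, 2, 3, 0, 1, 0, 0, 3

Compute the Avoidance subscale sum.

Avoidance items: 4, 8, 9, 14, 15.
Of these, item 8 is reverse-keyed; on a 0–3 scale, reversed = 3 − raw.
  item 4: 0
  item 8: 3 − 0 = 3
  item 9: 2
  item 14: 0
  item 15: 3
Sum = 0 + 3 + 2 + 0 + 3 = 8

8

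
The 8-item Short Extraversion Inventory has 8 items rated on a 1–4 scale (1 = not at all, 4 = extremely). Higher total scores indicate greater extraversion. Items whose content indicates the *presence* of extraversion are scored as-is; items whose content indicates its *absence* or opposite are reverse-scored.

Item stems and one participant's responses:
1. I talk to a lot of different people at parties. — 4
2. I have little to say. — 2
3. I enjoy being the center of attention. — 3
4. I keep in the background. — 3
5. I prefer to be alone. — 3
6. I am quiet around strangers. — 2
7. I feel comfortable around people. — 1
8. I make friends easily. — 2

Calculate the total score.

Items 2, 4, 5, 6 describe the absence/opposite of extraversion → reverse-score.
on a 1–4 scale, reversed = 5 − raw.
  item 1: 4
  item 2: 5 − 2 = 3
  item 3: 3
  item 4: 5 − 3 = 2
  item 5: 5 − 3 = 2
  item 6: 5 − 2 = 3
  item 7: 1
  item 8: 2
Total = 4 + 3 + 3 + 2 + 2 + 3 + 1 + 2 = 20

20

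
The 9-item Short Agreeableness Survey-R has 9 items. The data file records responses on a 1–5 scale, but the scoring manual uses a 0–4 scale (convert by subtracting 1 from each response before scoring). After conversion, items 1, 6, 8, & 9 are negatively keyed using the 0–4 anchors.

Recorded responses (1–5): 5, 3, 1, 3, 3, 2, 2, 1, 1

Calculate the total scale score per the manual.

Convert to 0–4: 4, 2, 0, 2, 2, 1, 1, 0, 0
Reverse-coded (on a 0–4 scale, reversed = 4 − raw):
  item 1: 4 − 4 = 0
  item 6: 4 − 1 = 3
  item 8: 4 − 0 = 4
  item 9: 4 − 0 = 4
Scored: 0, 2, 0, 2, 2, 3, 1, 4, 4
Total = 18

18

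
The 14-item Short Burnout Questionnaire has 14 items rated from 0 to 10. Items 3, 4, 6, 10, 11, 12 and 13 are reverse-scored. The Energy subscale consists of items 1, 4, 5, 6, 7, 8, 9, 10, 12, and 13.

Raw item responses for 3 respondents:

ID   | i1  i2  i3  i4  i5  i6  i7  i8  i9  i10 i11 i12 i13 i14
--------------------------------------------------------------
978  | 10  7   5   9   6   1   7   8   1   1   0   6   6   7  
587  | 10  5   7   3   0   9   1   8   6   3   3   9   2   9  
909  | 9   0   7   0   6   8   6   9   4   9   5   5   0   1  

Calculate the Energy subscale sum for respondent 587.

Respondent 587 raw: 10, 5, 7, 3, 0, 9, 1, 8, 6, 3, 3, 9, 2, 9.
Energy items: 1, 4, 5, 6, 7, 8, 9, 10, 12, 13.
Reverse-coded (reversed = (0+10) − raw = 10 − raw):
  item 1: 10
  item 4: 10 − 3 = 7
  item 5: 0
  item 6: 10 − 9 = 1
  item 7: 1
  item 8: 8
  item 9: 6
  item 10: 10 − 3 = 7
  item 12: 10 − 9 = 1
  item 13: 10 − 2 = 8
Sum = 10 + 7 + 0 + 1 + 1 + 8 + 6 + 7 + 1 + 8 = 49

49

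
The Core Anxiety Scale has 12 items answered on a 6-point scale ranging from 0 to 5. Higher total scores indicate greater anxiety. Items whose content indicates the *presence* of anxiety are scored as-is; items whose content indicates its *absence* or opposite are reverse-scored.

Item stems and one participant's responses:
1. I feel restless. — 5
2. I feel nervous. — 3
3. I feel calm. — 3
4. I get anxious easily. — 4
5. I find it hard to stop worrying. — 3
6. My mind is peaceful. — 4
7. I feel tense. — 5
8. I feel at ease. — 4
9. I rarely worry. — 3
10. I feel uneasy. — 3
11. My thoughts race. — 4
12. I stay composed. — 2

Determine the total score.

Items 3, 6, 8, 9, 12 describe the absence/opposite of anxiety → reverse-score.
on a 0–5 scale, reversed = 5 − raw.
  item 1: 5
  item 2: 3
  item 3: 5 − 3 = 2
  item 4: 4
  item 5: 3
  item 6: 5 − 4 = 1
  item 7: 5
  item 8: 5 − 4 = 1
  item 9: 5 − 3 = 2
  item 10: 3
  item 11: 4
  item 12: 5 − 2 = 3
Total = 5 + 3 + 2 + 4 + 3 + 1 + 5 + 1 + 2 + 3 + 4 + 3 = 36

36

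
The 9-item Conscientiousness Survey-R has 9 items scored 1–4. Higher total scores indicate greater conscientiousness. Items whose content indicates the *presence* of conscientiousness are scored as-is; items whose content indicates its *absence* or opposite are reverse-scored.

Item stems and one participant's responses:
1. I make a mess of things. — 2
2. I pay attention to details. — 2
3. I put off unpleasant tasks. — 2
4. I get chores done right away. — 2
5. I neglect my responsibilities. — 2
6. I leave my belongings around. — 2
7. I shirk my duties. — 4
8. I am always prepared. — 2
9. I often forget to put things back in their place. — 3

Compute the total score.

21

Items 1, 3, 5, 6, 7, 9 describe the absence/opposite of conscientiousness → reverse-score.
on a 1–4 scale, reversed = 5 − raw.
  item 1: 5 − 2 = 3
  item 2: 2
  item 3: 5 − 2 = 3
  item 4: 2
  item 5: 5 − 2 = 3
  item 6: 5 − 2 = 3
  item 7: 5 − 4 = 1
  item 8: 2
  item 9: 5 − 3 = 2
Total = 3 + 2 + 3 + 2 + 3 + 3 + 1 + 2 + 2 = 21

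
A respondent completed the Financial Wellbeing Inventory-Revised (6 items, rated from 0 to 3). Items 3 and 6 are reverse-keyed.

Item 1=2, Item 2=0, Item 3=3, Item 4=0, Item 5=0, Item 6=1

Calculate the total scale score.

4

Reversing items 3 and 6 with 3 − raw:
Total = 2 + 0 + (3−3) + 0 + 0 + (3−1)
      = 2 + 0 + 0 + 0 + 0 + 2 = 4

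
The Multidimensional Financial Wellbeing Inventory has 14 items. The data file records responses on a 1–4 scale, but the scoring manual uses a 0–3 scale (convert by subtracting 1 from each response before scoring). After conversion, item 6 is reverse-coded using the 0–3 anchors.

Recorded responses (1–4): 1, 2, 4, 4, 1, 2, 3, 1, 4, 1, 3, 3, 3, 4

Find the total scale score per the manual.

23

Convert to 0–3: 0, 1, 3, 3, 0, 1, 2, 0, 3, 0, 2, 2, 2, 3
Reverse-coded (on a 0–3 scale, reversed = 3 − raw):
  item 6: 3 − 1 = 2
Scored: 0, 1, 3, 3, 0, 2, 2, 0, 3, 0, 2, 2, 2, 3
Total = 23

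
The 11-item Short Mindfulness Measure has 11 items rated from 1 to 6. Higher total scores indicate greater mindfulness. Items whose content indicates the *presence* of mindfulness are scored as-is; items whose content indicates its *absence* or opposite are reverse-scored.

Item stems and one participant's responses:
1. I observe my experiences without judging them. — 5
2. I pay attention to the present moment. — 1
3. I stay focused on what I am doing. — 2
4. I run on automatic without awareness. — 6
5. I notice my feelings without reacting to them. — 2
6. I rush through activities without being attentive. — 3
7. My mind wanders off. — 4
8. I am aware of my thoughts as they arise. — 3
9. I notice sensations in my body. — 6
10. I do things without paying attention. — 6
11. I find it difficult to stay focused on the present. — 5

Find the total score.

Items 4, 6, 7, 10, 11 describe the absence/opposite of mindfulness → reverse-score.
on a 1–6 scale, reversed = 7 − raw.
  item 1: 5
  item 2: 1
  item 3: 2
  item 4: 7 − 6 = 1
  item 5: 2
  item 6: 7 − 3 = 4
  item 7: 7 − 4 = 3
  item 8: 3
  item 9: 6
  item 10: 7 − 6 = 1
  item 11: 7 − 5 = 2
Total = 5 + 1 + 2 + 1 + 2 + 4 + 3 + 3 + 6 + 1 + 2 = 30

30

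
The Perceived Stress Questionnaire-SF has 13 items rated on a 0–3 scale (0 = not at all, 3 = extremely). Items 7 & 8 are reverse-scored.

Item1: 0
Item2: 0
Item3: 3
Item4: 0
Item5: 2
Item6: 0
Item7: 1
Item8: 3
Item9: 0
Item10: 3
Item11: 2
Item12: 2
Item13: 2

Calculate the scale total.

Reverse-coded items (reverse-coded value = 3 − response):
  item 7: 3 − 1 = 2
  item 8: 3 − 3 = 0
Scored items: 0, 0, 3, 0, 2, 0, 2, 0, 0, 3, 2, 2, 2
Total = 0 + 0 + 3 + 0 + 2 + 0 + 2 + 0 + 0 + 3 + 2 + 2 + 2 = 16

16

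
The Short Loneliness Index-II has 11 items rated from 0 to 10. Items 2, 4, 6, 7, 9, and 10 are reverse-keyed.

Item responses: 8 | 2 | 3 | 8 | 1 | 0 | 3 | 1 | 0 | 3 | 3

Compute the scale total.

60

Reversing items 2, 4, 6, 7, 9, & 10 with 10 − raw:
Total = 8 + (10−2) + 3 + (10−8) + 1 + (10−0) + (10−3) + 1 + (10−0) + (10−3) + 3
      = 8 + 8 + 3 + 2 + 1 + 10 + 7 + 1 + 10 + 7 + 3 = 60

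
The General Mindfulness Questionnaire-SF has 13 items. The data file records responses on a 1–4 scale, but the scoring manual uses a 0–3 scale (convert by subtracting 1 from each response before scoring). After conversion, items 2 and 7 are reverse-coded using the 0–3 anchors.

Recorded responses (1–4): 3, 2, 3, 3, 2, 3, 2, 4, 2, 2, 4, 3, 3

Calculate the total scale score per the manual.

Convert to 0–3: 2, 1, 2, 2, 1, 2, 1, 3, 1, 1, 3, 2, 2
Reverse-coded (on a 0–3 scale, reversed = 3 − raw):
  item 2: 3 − 1 = 2
  item 7: 3 − 1 = 2
Scored: 2, 2, 2, 2, 1, 2, 2, 3, 1, 1, 3, 2, 2
Total = 25

25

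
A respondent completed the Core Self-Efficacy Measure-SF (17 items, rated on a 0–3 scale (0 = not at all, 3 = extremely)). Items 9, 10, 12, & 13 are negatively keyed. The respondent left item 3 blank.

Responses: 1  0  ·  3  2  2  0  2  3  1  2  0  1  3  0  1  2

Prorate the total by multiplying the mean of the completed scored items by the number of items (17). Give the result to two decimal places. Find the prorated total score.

Reverse-coded (on a 0–3 scale, reversed = 3 − raw):
  item 9: 3 − 3 = 0
  item 10: 3 − 1 = 2
  item 12: 3 − 0 = 3
  item 13: 3 − 1 = 2
Completed scored items (16 of 17): 1, 0, 3, 2, 2, 0, 2, 0, 2, 2, 3, 2, 3, 0, 1, 2; sum = 25.
Person mean = 25 / 16 ≈ 1.5625
Prorated total = (25 / 16) × 17 = 26.56 (to 2 dp)

26.56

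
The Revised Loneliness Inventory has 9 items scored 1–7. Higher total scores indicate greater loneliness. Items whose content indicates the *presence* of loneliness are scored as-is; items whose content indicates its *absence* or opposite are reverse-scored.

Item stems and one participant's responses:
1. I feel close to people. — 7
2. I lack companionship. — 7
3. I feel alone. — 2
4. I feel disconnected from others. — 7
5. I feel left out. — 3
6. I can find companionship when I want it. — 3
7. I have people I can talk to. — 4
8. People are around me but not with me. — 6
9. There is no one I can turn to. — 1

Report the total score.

36

Items 1, 6, 7 describe the absence/opposite of loneliness → reverse-score.
reversed = (1+7) − raw = 8 − raw.
  item 1: 8 − 7 = 1
  item 2: 7
  item 3: 2
  item 4: 7
  item 5: 3
  item 6: 8 − 3 = 5
  item 7: 8 − 4 = 4
  item 8: 6
  item 9: 1
Total = 1 + 7 + 2 + 7 + 3 + 5 + 4 + 6 + 1 = 36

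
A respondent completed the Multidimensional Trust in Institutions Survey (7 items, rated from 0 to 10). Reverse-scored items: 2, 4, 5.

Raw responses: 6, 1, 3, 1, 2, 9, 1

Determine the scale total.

Reversing items 2, 4 and 5 with 10 − raw:
Total = 6 + (10−1) + 3 + (10−1) + (10−2) + 9 + 1
      = 6 + 9 + 3 + 9 + 8 + 9 + 1 = 45

45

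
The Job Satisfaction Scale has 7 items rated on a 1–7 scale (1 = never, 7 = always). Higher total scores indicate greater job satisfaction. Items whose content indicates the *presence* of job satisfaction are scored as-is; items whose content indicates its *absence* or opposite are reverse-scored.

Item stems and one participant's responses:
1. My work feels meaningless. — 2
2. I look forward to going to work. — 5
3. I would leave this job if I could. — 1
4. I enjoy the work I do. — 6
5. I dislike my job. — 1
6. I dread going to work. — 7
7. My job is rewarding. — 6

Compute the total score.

Items 1, 3, 5, 6 describe the absence/opposite of job satisfaction → reverse-score.
on a 1–7 scale, reversed = 8 − raw.
  item 1: 8 − 2 = 6
  item 2: 5
  item 3: 8 − 1 = 7
  item 4: 6
  item 5: 8 − 1 = 7
  item 6: 8 − 7 = 1
  item 7: 6
Total = 6 + 5 + 7 + 6 + 7 + 1 + 6 = 38

38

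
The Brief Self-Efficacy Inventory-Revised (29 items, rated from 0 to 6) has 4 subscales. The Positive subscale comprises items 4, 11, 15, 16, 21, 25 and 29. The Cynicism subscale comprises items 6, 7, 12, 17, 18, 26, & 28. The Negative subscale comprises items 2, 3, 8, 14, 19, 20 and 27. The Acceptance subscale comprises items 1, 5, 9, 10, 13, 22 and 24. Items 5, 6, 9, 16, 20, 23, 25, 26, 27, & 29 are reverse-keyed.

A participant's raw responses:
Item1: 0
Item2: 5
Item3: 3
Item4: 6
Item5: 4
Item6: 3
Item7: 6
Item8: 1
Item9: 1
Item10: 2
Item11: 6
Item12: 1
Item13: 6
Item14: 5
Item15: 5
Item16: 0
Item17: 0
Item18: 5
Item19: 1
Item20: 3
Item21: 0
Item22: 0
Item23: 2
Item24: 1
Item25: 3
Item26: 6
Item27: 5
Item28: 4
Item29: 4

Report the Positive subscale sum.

28

Positive items: 4, 11, 15, 16, 21, 25, 29.
Of these, items 16, 25, and 29 are reverse-keyed; on a 0–6 scale, reversed = 6 − raw.
  item 4: 6
  item 11: 6
  item 15: 5
  item 16: 6 − 0 = 6
  item 21: 0
  item 25: 6 − 3 = 3
  item 29: 6 − 4 = 2
Sum = 6 + 6 + 5 + 6 + 0 + 3 + 2 = 28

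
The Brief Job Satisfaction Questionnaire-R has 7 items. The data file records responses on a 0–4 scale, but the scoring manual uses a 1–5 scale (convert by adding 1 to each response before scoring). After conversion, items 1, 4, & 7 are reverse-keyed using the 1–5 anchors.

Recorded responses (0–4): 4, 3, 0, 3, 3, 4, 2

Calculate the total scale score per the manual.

20

Convert to 1–5: 5, 4, 1, 4, 4, 5, 3
Reverse-coded (reverse-coded value = 6 − response):
  item 1: 6 − 5 = 1
  item 4: 6 − 4 = 2
  item 7: 6 − 3 = 3
Scored: 1, 4, 1, 2, 4, 5, 3
Total = 20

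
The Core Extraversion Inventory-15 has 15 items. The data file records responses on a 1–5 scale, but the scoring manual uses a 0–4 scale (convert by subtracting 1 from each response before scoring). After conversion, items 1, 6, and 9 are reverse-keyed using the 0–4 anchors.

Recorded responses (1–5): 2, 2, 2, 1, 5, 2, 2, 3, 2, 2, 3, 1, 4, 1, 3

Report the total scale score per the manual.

Convert to 0–4: 1, 1, 1, 0, 4, 1, 1, 2, 1, 1, 2, 0, 3, 0, 2
Reverse-coded (reverse-coded value = 4 − response):
  item 1: 4 − 1 = 3
  item 6: 4 − 1 = 3
  item 9: 4 − 1 = 3
Scored: 3, 1, 1, 0, 4, 3, 1, 2, 3, 1, 2, 0, 3, 0, 2
Total = 26

26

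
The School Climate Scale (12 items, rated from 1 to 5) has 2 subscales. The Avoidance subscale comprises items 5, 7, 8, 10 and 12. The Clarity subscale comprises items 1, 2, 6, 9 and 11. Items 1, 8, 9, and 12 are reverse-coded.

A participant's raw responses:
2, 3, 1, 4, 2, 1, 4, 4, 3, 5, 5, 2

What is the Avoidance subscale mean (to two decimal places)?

Avoidance items: 5, 7, 8, 10, 12.
Of these, items 8 & 12 are reverse-coded; reverse-coded value = 6 − response.
  item 5: 2
  item 7: 4
  item 8: 6 − 4 = 2
  item 10: 5
  item 12: 6 − 2 = 4
Sum = 2 + 4 + 2 + 5 + 4 = 17
Mean = 17 / 5 = 3.40

3.40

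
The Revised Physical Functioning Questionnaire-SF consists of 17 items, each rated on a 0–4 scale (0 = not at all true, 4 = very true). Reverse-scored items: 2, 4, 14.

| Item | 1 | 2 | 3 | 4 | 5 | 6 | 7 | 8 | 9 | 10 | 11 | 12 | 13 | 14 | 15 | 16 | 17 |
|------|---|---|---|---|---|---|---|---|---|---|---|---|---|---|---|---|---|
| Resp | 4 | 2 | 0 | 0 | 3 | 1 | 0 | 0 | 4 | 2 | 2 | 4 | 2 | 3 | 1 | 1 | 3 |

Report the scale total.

34

Reverse-scored items use 4 − raw:
  item 2: 4 − 2 = 2
  item 4: 4 − 0 = 4
  item 14: 4 − 3 = 1
Scored responses: 4, 2, 0, 4, 3, 1, 0, 0, 4, 2, 2, 4, 2, 1, 1, 1, 3
Total = 4 + 2 + 0 + 4 + 3 + 1 + 0 + 0 + 4 + 2 + 2 + 4 + 2 + 1 + 1 + 1 + 3 = 34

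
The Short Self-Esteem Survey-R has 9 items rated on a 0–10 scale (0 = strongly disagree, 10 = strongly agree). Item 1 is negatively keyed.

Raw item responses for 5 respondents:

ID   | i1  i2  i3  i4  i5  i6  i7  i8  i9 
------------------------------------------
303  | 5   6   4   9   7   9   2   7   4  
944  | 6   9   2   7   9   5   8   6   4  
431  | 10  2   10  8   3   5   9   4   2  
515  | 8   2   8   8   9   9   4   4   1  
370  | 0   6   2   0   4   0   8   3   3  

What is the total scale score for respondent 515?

47

Respondent 515 raw: 8, 2, 8, 8, 9, 9, 4, 4, 1.
Reverse-coded (reversed = (0+10) − raw = 10 − raw):
  item 1: 10 − 8 = 2
  item 2: 2
  item 3: 8
  item 4: 8
  item 5: 9
  item 6: 9
  item 7: 4
  item 8: 4
  item 9: 1
Sum = 2 + 2 + 8 + 8 + 9 + 9 + 4 + 4 + 1 = 47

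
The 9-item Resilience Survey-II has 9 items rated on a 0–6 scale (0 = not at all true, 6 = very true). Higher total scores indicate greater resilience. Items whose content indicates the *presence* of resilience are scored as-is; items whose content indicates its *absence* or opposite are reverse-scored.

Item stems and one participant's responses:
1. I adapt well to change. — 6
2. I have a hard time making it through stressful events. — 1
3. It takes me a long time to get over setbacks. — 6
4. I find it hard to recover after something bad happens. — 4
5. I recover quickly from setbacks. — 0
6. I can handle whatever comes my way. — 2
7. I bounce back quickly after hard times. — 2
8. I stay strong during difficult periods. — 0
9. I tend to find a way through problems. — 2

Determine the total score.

Items 2, 3, 4 describe the absence/opposite of resilience → reverse-score.
on a 0–6 scale, reversed = 6 − raw.
  item 1: 6
  item 2: 6 − 1 = 5
  item 3: 6 − 6 = 0
  item 4: 6 − 4 = 2
  item 5: 0
  item 6: 2
  item 7: 2
  item 8: 0
  item 9: 2
Total = 6 + 5 + 0 + 2 + 0 + 2 + 2 + 0 + 2 = 19

19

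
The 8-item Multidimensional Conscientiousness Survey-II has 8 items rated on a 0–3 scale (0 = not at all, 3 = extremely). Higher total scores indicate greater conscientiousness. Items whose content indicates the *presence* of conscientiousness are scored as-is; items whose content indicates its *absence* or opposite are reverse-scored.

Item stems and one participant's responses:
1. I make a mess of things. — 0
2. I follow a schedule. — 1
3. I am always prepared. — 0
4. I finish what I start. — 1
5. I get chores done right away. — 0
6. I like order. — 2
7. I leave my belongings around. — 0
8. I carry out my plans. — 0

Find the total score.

10

Items 1, 7 describe the absence/opposite of conscientiousness → reverse-score.
reversed = (0+3) − raw = 3 − raw.
  item 1: 3 − 0 = 3
  item 2: 1
  item 3: 0
  item 4: 1
  item 5: 0
  item 6: 2
  item 7: 3 − 0 = 3
  item 8: 0
Total = 3 + 1 + 0 + 1 + 0 + 2 + 3 + 0 = 10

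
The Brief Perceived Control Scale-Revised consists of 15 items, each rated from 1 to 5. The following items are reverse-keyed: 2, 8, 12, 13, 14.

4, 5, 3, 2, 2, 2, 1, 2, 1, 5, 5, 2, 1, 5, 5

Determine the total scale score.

45

Raw sum = 45. Reverse-keyed items: 2, 8, 12, 13, 14; their raw sum = 15.
Each reversal replaces raw with 6 − raw, changing the total by 6 − 2·raw per item.
Total = 45 + 5·6 − 2·15 = 45 + 30 − 30 = 45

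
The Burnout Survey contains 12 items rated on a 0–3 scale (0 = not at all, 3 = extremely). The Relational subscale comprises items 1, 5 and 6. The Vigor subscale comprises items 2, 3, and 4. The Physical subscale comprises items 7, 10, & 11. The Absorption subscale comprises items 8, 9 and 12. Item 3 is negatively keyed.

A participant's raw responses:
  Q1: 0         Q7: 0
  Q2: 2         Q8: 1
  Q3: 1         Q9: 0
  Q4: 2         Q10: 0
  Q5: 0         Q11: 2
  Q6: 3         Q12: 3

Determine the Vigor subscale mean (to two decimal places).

2.00

Vigor items: 2, 3, 4.
Of these, item 3 is negatively keyed; reversed = (0+3) − raw = 3 − raw.
  item 2: 2
  item 3: 3 − 1 = 2
  item 4: 2
Sum = 2 + 2 + 2 = 6
Mean = 6 / 3 = 2.00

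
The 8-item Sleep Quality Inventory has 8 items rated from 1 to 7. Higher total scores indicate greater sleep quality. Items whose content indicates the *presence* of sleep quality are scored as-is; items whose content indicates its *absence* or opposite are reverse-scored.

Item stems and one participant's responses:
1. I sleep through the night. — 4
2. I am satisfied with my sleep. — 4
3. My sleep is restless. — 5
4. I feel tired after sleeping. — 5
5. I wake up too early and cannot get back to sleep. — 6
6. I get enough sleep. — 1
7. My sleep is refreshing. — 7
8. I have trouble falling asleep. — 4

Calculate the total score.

28

Items 3, 4, 5, 8 describe the absence/opposite of sleep quality → reverse-score.
reverse-coded value = 8 − response.
  item 1: 4
  item 2: 4
  item 3: 8 − 5 = 3
  item 4: 8 − 5 = 3
  item 5: 8 − 6 = 2
  item 6: 1
  item 7: 7
  item 8: 8 − 4 = 4
Total = 4 + 4 + 3 + 3 + 2 + 1 + 7 + 4 = 28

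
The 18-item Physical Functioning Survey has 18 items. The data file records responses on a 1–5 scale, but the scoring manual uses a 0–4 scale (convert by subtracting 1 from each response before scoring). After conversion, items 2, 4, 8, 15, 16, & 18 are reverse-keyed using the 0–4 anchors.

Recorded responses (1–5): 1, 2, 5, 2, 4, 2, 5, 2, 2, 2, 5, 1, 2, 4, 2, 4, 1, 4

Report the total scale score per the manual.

Convert to 0–4: 0, 1, 4, 1, 3, 1, 4, 1, 1, 1, 4, 0, 1, 3, 1, 3, 0, 3
Reverse-coded (reverse-coded value = 4 − response):
  item 2: 4 − 1 = 3
  item 4: 4 − 1 = 3
  item 8: 4 − 1 = 3
  item 15: 4 − 1 = 3
  item 16: 4 − 3 = 1
  item 18: 4 − 3 = 1
Scored: 0, 3, 4, 3, 3, 1, 4, 3, 1, 1, 4, 0, 1, 3, 3, 1, 0, 1
Total = 36

36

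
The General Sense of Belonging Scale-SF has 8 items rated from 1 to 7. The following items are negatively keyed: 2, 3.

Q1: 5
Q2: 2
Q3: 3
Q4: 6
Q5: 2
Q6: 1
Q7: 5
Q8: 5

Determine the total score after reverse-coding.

Negatively keyed items use 8 − raw:
  item 2: 8 − 2 = 6
  item 3: 8 − 3 = 5
After reverse-coding: 5, 6, 5, 6, 2, 1, 5, 5
Total = 5 + 6 + 5 + 6 + 2 + 1 + 5 + 5 = 35

35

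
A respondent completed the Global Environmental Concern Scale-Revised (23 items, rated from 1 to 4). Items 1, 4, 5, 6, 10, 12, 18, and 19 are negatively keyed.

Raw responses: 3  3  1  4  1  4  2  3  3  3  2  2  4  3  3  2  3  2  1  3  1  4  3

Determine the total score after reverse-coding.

60

Reversing items 1, 4, 5, 6, 10, 12, 18, and 19 with 5 − raw:
Total = (5−3) + 3 + 1 + (5−4) + (5−1) + (5−4) + 2 + 3 + 3 + (5−3) + 2 + (5−2) + 4 + 3 + 3 + 2 + 3 + (5−2) + (5−1) + 3 + 1 + 4 + 3
      = 2 + 3 + 1 + 1 + 4 + 1 + 2 + 3 + 3 + 2 + 2 + 3 + 4 + 3 + 3 + 2 + 3 + 3 + 4 + 3 + 1 + 4 + 3 = 60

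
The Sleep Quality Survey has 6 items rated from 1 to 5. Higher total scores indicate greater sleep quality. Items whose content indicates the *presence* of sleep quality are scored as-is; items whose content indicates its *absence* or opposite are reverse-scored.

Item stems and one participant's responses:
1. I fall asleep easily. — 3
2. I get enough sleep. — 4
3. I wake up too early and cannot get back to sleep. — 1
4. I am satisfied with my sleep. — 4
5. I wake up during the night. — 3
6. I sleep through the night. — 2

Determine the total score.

Items 3, 5 describe the absence/opposite of sleep quality → reverse-score.
reversed = (1+5) − raw = 6 − raw.
  item 1: 3
  item 2: 4
  item 3: 6 − 1 = 5
  item 4: 4
  item 5: 6 − 3 = 3
  item 6: 2
Total = 3 + 4 + 5 + 4 + 3 + 2 = 21

21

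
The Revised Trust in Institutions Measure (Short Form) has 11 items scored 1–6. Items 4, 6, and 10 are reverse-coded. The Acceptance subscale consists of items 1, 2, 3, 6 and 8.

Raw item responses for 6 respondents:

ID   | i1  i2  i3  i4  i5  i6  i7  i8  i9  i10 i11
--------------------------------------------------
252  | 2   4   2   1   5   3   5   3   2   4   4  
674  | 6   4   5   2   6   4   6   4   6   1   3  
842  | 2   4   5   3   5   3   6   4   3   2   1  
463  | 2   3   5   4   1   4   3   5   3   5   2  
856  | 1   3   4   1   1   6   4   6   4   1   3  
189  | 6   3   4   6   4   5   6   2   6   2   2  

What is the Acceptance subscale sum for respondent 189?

Respondent 189 raw: 6, 3, 4, 6, 4, 5, 6, 2, 6, 2, 2.
Acceptance items: 1, 2, 3, 6, 8.
Reverse-coded (reverse-coded value = 7 − response):
  item 1: 6
  item 2: 3
  item 3: 4
  item 6: 7 − 5 = 2
  item 8: 2
Sum = 6 + 3 + 4 + 2 + 2 = 17

17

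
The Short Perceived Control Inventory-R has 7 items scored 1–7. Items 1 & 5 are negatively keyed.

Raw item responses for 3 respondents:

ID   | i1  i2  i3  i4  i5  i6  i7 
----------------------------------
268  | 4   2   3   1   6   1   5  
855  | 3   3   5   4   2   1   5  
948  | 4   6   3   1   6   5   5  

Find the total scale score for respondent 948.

Respondent 948 raw: 4, 6, 3, 1, 6, 5, 5.
Reverse-coded (reverse-coded value = 8 − response):
  item 1: 8 − 4 = 4
  item 2: 6
  item 3: 3
  item 4: 1
  item 5: 8 − 6 = 2
  item 6: 5
  item 7: 5
Sum = 4 + 6 + 3 + 1 + 2 + 5 + 5 = 26

26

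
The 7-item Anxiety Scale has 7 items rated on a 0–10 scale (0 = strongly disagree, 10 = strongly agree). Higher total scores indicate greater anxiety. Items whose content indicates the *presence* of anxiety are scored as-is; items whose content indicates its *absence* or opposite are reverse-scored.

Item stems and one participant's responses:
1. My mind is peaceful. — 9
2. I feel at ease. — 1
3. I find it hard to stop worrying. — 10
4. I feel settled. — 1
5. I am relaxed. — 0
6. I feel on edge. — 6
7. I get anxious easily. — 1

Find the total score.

Items 1, 2, 4, 5 describe the absence/opposite of anxiety → reverse-score.
reversed = (0+10) − raw = 10 − raw.
  item 1: 10 − 9 = 1
  item 2: 10 − 1 = 9
  item 3: 10
  item 4: 10 − 1 = 9
  item 5: 10 − 0 = 10
  item 6: 6
  item 7: 1
Total = 1 + 9 + 10 + 9 + 10 + 6 + 1 = 46

46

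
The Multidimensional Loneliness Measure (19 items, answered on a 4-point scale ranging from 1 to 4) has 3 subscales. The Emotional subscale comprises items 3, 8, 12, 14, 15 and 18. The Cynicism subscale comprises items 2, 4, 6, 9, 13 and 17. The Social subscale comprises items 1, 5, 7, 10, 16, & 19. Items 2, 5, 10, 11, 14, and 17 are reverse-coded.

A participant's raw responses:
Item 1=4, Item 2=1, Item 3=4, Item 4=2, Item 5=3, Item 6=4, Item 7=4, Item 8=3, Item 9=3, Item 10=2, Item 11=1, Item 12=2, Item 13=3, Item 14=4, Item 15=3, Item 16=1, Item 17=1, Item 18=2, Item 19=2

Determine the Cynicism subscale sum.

Cynicism items: 2, 4, 6, 9, 13, 17.
Of these, items 2 & 17 are reverse-coded; on a 1–4 scale, reversed = 5 − raw.
  item 2: 5 − 1 = 4
  item 4: 2
  item 6: 4
  item 9: 3
  item 13: 3
  item 17: 5 − 1 = 4
Sum = 4 + 2 + 4 + 3 + 3 + 4 = 20

20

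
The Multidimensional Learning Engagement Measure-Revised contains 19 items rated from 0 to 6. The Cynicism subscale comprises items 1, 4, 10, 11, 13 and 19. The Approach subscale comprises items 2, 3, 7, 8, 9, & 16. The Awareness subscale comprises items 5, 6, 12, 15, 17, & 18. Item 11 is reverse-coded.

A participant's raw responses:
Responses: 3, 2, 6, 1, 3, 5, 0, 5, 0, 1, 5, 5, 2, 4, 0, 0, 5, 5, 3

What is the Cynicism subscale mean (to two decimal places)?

1.83

Cynicism items: 1, 4, 10, 11, 13, 19.
Of these, item 11 is reverse-coded; reversed = (0+6) − raw = 6 − raw.
  item 1: 3
  item 4: 1
  item 10: 1
  item 11: 6 − 5 = 1
  item 13: 2
  item 19: 3
Sum = 3 + 1 + 1 + 1 + 2 + 3 = 11
Mean = 11 / 6 = 1.83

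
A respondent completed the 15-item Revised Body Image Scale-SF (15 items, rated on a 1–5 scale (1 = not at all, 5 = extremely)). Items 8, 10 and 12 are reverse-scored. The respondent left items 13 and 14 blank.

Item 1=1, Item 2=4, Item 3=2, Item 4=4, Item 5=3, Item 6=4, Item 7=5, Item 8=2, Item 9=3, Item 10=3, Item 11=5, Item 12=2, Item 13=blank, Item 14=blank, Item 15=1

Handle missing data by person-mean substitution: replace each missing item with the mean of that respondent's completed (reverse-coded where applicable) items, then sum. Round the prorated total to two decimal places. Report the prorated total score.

Reverse-coded (on a 1–5 scale, reversed = 6 − raw):
  item 8: 6 − 2 = 4
  item 10: 6 − 3 = 3
  item 12: 6 − 2 = 4
Completed scored items (13 of 15): 1, 4, 2, 4, 3, 4, 5, 4, 3, 3, 5, 4, 1; sum = 43.
Person mean = 43 / 13 ≈ 3.3077
Prorated total = (43 / 13) × 15 = 49.62 (to 2 dp)

49.62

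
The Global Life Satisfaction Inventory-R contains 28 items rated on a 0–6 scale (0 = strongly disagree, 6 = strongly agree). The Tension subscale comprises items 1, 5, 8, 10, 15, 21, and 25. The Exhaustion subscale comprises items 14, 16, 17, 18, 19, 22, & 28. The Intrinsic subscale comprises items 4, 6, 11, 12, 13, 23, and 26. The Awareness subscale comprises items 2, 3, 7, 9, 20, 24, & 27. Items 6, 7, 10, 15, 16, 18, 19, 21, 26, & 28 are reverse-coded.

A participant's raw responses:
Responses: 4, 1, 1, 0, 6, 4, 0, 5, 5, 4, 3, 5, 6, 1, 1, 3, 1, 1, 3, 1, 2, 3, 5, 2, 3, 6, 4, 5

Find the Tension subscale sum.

29

Tension items: 1, 5, 8, 10, 15, 21, 25.
Of these, items 10, 15, and 21 are reverse-coded; on a 0–6 scale, reversed = 6 − raw.
  item 1: 4
  item 5: 6
  item 8: 5
  item 10: 6 − 4 = 2
  item 15: 6 − 1 = 5
  item 21: 6 − 2 = 4
  item 25: 3
Sum = 4 + 6 + 5 + 2 + 5 + 4 + 3 = 29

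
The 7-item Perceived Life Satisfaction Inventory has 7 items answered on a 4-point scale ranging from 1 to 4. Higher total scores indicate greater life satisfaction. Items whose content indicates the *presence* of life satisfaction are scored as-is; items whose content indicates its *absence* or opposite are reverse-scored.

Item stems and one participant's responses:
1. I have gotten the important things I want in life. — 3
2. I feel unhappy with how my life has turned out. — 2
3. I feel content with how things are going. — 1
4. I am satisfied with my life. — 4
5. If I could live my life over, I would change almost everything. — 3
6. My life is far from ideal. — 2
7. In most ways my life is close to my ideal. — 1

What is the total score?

Items 2, 5, 6 describe the absence/opposite of life satisfaction → reverse-score.
reversed = (1+4) − raw = 5 − raw.
  item 1: 3
  item 2: 5 − 2 = 3
  item 3: 1
  item 4: 4
  item 5: 5 − 3 = 2
  item 6: 5 − 2 = 3
  item 7: 1
Total = 3 + 3 + 1 + 4 + 2 + 3 + 1 = 17

17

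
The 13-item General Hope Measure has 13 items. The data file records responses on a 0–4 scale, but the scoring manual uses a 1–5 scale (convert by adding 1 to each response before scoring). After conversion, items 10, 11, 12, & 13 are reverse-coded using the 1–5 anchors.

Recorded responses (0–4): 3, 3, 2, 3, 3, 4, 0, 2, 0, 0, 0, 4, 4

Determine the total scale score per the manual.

Convert to 1–5: 4, 4, 3, 4, 4, 5, 1, 3, 1, 1, 1, 5, 5
Reverse-coded (on a 1–5 scale, reversed = 6 − raw):
  item 10: 6 − 1 = 5
  item 11: 6 − 1 = 5
  item 12: 6 − 5 = 1
  item 13: 6 − 5 = 1
Scored: 4, 4, 3, 4, 4, 5, 1, 3, 1, 5, 5, 1, 1
Total = 41

41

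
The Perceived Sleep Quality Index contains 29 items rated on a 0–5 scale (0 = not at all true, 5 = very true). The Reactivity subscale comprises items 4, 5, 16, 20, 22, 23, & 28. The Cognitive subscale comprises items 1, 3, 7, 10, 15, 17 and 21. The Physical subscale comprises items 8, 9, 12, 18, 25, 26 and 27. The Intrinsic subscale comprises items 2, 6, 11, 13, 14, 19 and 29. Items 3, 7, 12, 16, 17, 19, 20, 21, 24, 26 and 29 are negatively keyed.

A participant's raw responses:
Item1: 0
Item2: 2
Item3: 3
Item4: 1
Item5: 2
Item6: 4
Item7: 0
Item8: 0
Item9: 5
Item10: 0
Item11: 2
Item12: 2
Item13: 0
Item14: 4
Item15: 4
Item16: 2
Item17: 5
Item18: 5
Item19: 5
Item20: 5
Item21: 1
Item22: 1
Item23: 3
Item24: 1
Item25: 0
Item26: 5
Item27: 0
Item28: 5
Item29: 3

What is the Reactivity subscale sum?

Reactivity items: 4, 5, 16, 20, 22, 23, 28.
Of these, items 16 & 20 are negatively keyed; reversed = (0+5) − raw = 5 − raw.
  item 4: 1
  item 5: 2
  item 16: 5 − 2 = 3
  item 20: 5 − 5 = 0
  item 22: 1
  item 23: 3
  item 28: 5
Sum = 1 + 2 + 3 + 0 + 1 + 3 + 5 = 15

15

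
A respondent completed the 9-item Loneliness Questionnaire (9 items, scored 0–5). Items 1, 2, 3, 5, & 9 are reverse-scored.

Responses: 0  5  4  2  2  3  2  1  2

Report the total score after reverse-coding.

20

Apply reverse scoring (reverse-coded value = 5 − response):
  item 1: 5 − 0 = 5
  item 2: 5 − 5 = 0
  item 3: 5 − 4 = 1
  item 5: 5 − 2 = 3
  item 9: 5 − 2 = 3
Scored items: 5, 0, 1, 2, 3, 3, 2, 1, 3
Total = 5 + 0 + 1 + 2 + 3 + 3 + 2 + 1 + 3 = 20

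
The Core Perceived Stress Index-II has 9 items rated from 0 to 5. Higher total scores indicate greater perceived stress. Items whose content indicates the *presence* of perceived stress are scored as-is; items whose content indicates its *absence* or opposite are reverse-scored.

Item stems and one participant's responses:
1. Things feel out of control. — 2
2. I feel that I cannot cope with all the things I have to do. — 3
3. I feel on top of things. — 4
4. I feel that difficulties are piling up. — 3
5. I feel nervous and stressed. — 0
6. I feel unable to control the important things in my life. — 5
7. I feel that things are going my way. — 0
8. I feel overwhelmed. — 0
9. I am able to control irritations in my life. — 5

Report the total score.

Items 3, 7, 9 describe the absence/opposite of perceived stress → reverse-score.
reverse-coded value = 5 − response.
  item 1: 2
  item 2: 3
  item 3: 5 − 4 = 1
  item 4: 3
  item 5: 0
  item 6: 5
  item 7: 5 − 0 = 5
  item 8: 0
  item 9: 5 − 5 = 0
Total = 2 + 3 + 1 + 3 + 0 + 5 + 5 + 0 + 0 = 19

19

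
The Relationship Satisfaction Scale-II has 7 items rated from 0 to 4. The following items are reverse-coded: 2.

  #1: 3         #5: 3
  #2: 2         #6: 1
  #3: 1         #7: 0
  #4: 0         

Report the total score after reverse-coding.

10

Apply reverse scoring (reversed = (0+4) − raw = 4 − raw):
  item 2: 4 − 2 = 2
Scored responses: 3, 2, 1, 0, 3, 1, 0
Total = 3 + 2 + 1 + 0 + 3 + 1 + 0 = 10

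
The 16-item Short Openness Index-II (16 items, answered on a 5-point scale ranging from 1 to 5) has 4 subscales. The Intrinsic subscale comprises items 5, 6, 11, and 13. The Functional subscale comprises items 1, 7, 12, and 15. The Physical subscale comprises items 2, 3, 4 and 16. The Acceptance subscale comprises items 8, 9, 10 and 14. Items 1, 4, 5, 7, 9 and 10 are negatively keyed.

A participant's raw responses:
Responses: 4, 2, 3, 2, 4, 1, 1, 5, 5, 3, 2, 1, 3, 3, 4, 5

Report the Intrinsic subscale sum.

8

Intrinsic items: 5, 6, 11, 13.
Of these, item 5 is negatively keyed; reversed = (1+5) − raw = 6 − raw.
  item 5: 6 − 4 = 2
  item 6: 1
  item 11: 2
  item 13: 3
Sum = 2 + 1 + 2 + 3 = 8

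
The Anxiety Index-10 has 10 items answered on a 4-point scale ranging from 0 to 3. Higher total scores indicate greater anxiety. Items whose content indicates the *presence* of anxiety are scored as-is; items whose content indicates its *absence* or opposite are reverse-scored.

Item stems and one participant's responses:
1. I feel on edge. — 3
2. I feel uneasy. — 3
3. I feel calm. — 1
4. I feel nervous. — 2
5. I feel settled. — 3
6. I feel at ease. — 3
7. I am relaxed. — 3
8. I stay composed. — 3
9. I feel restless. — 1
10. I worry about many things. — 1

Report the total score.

12

Items 3, 5, 6, 7, 8 describe the absence/opposite of anxiety → reverse-score.
on a 0–3 scale, reversed = 3 − raw.
  item 1: 3
  item 2: 3
  item 3: 3 − 1 = 2
  item 4: 2
  item 5: 3 − 3 = 0
  item 6: 3 − 3 = 0
  item 7: 3 − 3 = 0
  item 8: 3 − 3 = 0
  item 9: 1
  item 10: 1
Total = 3 + 3 + 2 + 2 + 0 + 0 + 0 + 0 + 1 + 1 = 12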